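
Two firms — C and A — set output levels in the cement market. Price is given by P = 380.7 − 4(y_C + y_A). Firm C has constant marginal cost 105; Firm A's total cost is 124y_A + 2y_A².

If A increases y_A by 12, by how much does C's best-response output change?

Firm C's profit: π = y_C(380.7 − 4(y_C + y_A)) − 105y_C.
∂π/∂y_C = 275.7 − 8y_C − 4y_A = 0, so y_C = 34.4625 − 0.5y_A.
The reaction-function slope is −0.5, so a 12-unit rise in y_A moves y_C by −0.5 × 12 = −6. C's best response falls — the actions are strategic substitutes.

-6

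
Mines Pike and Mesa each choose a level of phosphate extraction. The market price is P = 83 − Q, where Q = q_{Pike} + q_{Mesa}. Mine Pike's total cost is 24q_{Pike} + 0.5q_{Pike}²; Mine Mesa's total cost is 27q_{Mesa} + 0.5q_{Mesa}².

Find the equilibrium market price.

54.25

Mine Pike's profit: π = q_{Pike}(83 − (q_{Pike} + q_{Mesa})) − 24q_{Pike} − 0.5q_{Pike}².
∂π/∂q_{Pike} = 59 − 3q_{Pike} − q_{Mesa} = 0, so q_{Pike} = 59/3 − (1/3)q_{Mesa}.
By the same steps for Mesa: q_{Mesa} = 56/3 − (1/3)q_{Pike}.
Substituting the second reaction function into the first: q_{Pike} = 59/3 − (1/3)(56/3 − (1/3)q_{Pike}), which gives (8/9)q_{Pike} = 121/9 ⇒ q_{Pike} = 15.125.
Then q_{Mesa} = 56/3 − (1/3)·15.125 = 13.625.
Equilibrium price: P = 83 − 28.75 = 54.25.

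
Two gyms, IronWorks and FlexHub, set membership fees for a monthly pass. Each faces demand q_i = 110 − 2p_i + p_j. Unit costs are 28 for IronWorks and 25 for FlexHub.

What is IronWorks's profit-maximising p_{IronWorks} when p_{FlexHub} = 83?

IronWorks's profit: π = (p_{IronWorks} − 28)(110 − 2p_{IronWorks} + p_{FlexHub}).
∂π/∂p_{IronWorks} = 166 − 4p_{IronWorks} + p_{FlexHub} = 0 ⇒ p_{IronWorks} = 41.5 + 0.25p_{FlexHub}.
At p_{FlexHub} = 83: p_{IronWorks} = 41.5 + 0.25·83 = 62.25.

62.25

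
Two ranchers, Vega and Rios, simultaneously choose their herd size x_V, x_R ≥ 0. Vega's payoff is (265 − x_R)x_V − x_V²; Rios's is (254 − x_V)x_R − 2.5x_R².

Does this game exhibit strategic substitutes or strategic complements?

Expanding Vega's payoff: 265x_V − x_Rx_V − x_V².
∂π/∂x_V = 265 − x_R − 2x_V = 0, so x_V = 132.5 − 0.5x_R.
The best-response slope dx_V/dx_R = −0.5 < 0: the reaction function is downward-sloping, so the choices are strategic substitutes.

strategic substitutes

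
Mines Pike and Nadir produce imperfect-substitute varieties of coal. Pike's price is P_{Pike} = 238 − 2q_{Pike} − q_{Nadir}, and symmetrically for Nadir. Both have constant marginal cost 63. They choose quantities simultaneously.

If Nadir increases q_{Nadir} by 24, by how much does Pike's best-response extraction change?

Mine Pike's profit: π = q_{Pike}(238 − 2q_{Pike} − q_{Nadir}) − 63q_{Pike}.
∂π/∂q_{Pike} = 175 − 4q_{Pike} − q_{Nadir} = 0 ⇒ q_{Pike} = 43.75 − 0.25q_{Nadir}.
The reaction-function slope is −0.25, so a 24-unit rise in q_{Nadir} moves q_{Pike} by −0.25 × 24 = −6. Pike's best response falls — the actions are strategic substitutes.

-6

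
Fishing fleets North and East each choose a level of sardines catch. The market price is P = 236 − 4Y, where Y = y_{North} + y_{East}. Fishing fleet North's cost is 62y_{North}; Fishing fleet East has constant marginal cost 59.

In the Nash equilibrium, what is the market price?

Fishing fleet North's profit: π = y_{North}(236 − 4(y_{North} + y_{East})) − 62y_{North}.
∂π/∂y_{North} = 174 − 8y_{North} − 4y_{East} = 0, so y_{North} = 21.75 − 0.5y_{East}.
By the same steps for East: y_{East} = 22.125 − 0.5y_{North}.
Solving the two reaction functions simultaneously: (1 − (−0.5)(−0.5))y_{North} = 21.75 − 0.5·22.125, so 0.75y_{North} = 10.6875 and y_{North} = 14.25.
Then y_{East} = 22.125 − 0.5·14.25 = 15.
Equilibrium price: P = 236 − 4·29.25 = 119.

119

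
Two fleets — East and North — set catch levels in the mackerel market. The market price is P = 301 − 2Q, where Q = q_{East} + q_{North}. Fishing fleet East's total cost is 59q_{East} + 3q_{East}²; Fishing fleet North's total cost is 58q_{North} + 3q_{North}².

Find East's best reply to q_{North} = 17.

Fishing fleet East's profit: π = q_{East}(301 − 2(q_{East} + q_{North})) − 59q_{East} − 3q_{East}².
∂π/∂q_{East} = 242 − 10q_{East} − 2q_{North} = 0, so q_{East} = 24.2 − 0.2q_{North}.
At q_{North} = 17: q_{East} = 24.2 − 0.2·17 = 20.8.

20.8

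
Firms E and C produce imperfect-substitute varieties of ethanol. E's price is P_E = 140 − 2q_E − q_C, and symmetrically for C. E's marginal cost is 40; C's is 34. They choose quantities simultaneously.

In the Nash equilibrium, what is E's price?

79.2

Firm E's profit: π = q_E(140 − 2q_E − q_C) − 40q_E.
∂π/∂q_E = 100 − 4q_E − q_C = 0 ⇒ q_E = 25 − 0.25q_C.
Similarly q_C = 26.5 − 0.25q_E.
Plugging q_C into E's best response: q_E = 25 − 0.25(26.5 − 0.25q_E) ⇒ 0.9375q_E = 18.375, so q_E = 19.6.
Then q_C = 26.5 − 0.25·19.6 = 21.6.
P_E = 140 − 2·19.6 − 21.6 = 79.2.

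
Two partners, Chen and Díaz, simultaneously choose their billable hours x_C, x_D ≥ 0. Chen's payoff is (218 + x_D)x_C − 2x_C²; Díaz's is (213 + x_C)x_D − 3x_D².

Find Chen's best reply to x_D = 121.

Expanding Chen's payoff: 218x_C + x_Dx_C − 2x_C².
∂π/∂x_C = 218 + x_D − 4x_C = 0, so x_C = 54.5 + 0.25x_D.
At x_D = 121: x_C = 54.5 + 0.25·121 = 84.75.

84.75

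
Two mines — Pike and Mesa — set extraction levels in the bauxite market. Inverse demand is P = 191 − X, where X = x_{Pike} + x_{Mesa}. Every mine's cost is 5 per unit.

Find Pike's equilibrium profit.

3844

Mine Pike's profit: π = x_{Pike}(191 − (x_{Pike} + x_{Mesa})) − 5x_{Pike}.
∂π/∂x_{Pike} = 186 − 2x_{Pike} − x_{Mesa} = 0, so x_{Pike} = 93 − 0.5x_{Mesa}.
The game is symmetric, so in equilibrium x_{Mesa} = x_{Pike}: the reaction function gives 1.5x_{Pike} = 93, hence x_{Pike} = 62.
Price P = 191 − 124 = 67.
Pike's profit: (67 − 5)·62 = 3844.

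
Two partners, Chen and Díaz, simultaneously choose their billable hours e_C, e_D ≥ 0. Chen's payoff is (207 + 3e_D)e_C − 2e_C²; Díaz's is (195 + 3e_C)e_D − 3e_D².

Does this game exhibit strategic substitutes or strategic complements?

Expanding Chen's payoff: 207e_C + 3e_De_C − 2e_C².
∂π/∂e_C = 207 + 3e_D − 4e_C = 0, so e_C = 51.75 + 0.75e_D.
The best-response slope de_C/de_D = 0.75 > 0: the reaction function is upward-sloping, so the choices are strategic complements.

strategic complements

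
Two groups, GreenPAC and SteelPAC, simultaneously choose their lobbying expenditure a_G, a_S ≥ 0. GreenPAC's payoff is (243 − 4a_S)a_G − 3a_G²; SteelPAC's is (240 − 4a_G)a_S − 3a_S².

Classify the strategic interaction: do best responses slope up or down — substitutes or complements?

strategic substitutes

Expanding GreenPAC's payoff: 243a_G − 4a_Sa_G − 3a_G².
∂π/∂a_G = 243 − 4a_S − 6a_G = 0, so a_G = 40.5 − (2/3)a_S.
The best-response slope da_G/da_S = −2/3 < 0: the reaction function is downward-sloping, so the choices are strategic substitutes.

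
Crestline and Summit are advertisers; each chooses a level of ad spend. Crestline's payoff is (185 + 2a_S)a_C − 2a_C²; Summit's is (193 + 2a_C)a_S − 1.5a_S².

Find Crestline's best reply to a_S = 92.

Expanding Crestline's payoff: 185a_C + 2a_Sa_C − 2a_C².
∂π/∂a_C = 185 + 2a_S − 4a_C = 0, so a_C = 46.25 + 0.5a_S.
At a_S = 92: a_C = 46.25 + 0.5·92 = 92.25.

92.25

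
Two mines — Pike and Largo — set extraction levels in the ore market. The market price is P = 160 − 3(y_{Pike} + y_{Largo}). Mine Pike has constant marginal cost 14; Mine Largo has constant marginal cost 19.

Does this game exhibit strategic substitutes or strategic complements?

strategic substitutes

Mine Pike's profit: π = y_{Pike}(160 − 3(y_{Pike} + y_{Largo})) − 14y_{Pike}.
∂π/∂y_{Pike} = 146 − 6y_{Pike} − 3y_{Largo} = 0, so y_{Pike} = 73/3 − 0.5y_{Largo}.
The best-response slope dy_{Pike}/dy_{Largo} = −0.5 < 0: the reaction function is downward-sloping, so the choices are strategic substitutes.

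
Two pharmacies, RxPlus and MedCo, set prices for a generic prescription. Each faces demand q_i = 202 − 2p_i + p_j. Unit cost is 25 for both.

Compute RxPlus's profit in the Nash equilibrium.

RxPlus's profit: π = (p_{RxPlus} − 25)(202 − 2p_{RxPlus} + p_{MedCo}).
∂π/∂p_{RxPlus} = 252 − 4p_{RxPlus} + p_{MedCo} = 0 ⇒ p_{RxPlus} = 63 + 0.25p_{MedCo}.
Setting p_{RxPlus} = p_{MedCo} in the reaction function: p_{RxPlus} = 63 + 0.25p_{RxPlus}, so p_{RxPlus} = 63 / 0.75 = 84.
q_{RxPlus} = 202 − 2·84 + 84 = 118.
Profit = (84 − 25)·118 = 6962.

6962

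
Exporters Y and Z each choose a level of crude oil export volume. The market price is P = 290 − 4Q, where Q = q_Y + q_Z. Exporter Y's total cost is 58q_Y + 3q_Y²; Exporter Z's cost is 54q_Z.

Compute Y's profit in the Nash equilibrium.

Exporter Y's profit: π = q_Y(290 − 4(q_Y + q_Z)) − 58q_Y − 3q_Y².
∂π/∂q_Y = 232 − 14q_Y − 4q_Z = 0, so q_Y = 116/7 − (2/7)q_Z.
For Z: ∂π/∂q_Z = 236 − 8q_Z − 4q_Y = 0 ⇒ q_Z = 29.5 − 0.5q_Y.
Plugging q_Z into Y's best response: q_Y = 116/7 − (2/7)(29.5 − 0.5q_Y) ⇒ (6/7)q_Y = 57/7, so q_Y = 9.5.
Then q_Z = 29.5 − 0.5·9.5 = 24.75.
Price P = 290 − 4·34.25 = 153.
Y's profit: (153 − 58)·9.5 − 3(9.5)² = 631.75.

631.75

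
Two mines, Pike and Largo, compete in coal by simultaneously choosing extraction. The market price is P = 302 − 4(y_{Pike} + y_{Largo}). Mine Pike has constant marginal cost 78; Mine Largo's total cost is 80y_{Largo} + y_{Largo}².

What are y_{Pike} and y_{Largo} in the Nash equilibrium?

21.125, 13.75

Mine Pike's profit: π = y_{Pike}(302 − 4(y_{Pike} + y_{Largo})) − 78y_{Pike}.
∂π/∂y_{Pike} = 224 − 8y_{Pike} − 4y_{Largo} = 0, so y_{Pike} = 28 − 0.5y_{Largo}.
For Largo: ∂π/∂y_{Largo} = 222 − 10y_{Largo} − 4y_{Pike} = 0 ⇒ y_{Largo} = 22.2 − 0.4y_{Pike}.
Solving the two reaction functions simultaneously: (1 − (−0.5)(−0.4))y_{Pike} = 28 − 0.5·22.2, so 0.8y_{Pike} = 16.9 and y_{Pike} = 21.125.
Then y_{Largo} = 22.2 − 0.4·21.125 = 13.75.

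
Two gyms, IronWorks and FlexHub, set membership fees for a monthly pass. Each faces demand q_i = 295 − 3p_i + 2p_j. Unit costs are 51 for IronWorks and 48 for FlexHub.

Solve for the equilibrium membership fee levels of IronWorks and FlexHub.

111.4375, 110.3125

IronWorks's profit: π = (p_{IronWorks} − 51)(295 − 3p_{IronWorks} + 2p_{FlexHub}).
∂π/∂p_{IronWorks} = 448 − 6p_{IronWorks} + 2p_{FlexHub} = 0 ⇒ p_{IronWorks} = 224/3 + (1/3)p_{FlexHub}.
Similarly p_{FlexHub} = 439/6 + (1/3)p_{IronWorks}.
Substituting the second reaction function into the first: p_{IronWorks} = 224/3 + (1/3)(439/6 + (1/3)p_{IronWorks}), which gives (8/9)p_{IronWorks} = 1783/18 ⇒ p_{IronWorks} = 111.4375.
Then p_{FlexHub} = 439/6 + (1/3)·111.4375 = 110.3125.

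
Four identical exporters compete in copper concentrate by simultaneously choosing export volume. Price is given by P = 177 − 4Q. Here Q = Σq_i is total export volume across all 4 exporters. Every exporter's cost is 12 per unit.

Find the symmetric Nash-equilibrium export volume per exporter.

8.25

A representative exporter's profit is π_i = q_i(177 − 4Q) − 12q_i, with Q = q_i + Σ_{j≠i} q_j.
First-order condition: 165 − 8q_i − 4Σ_{j≠i} q_j = 0.
Imposing symmetry (q_j = q for all j) turns Σ_{j≠i} q_j into 3q, so 165 = 20q and q = 8.25.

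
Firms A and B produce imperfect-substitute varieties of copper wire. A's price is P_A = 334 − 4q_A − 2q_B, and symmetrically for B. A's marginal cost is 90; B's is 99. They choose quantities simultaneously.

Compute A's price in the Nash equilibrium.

Firm A's profit: π = q_A(334 − 4q_A − 2q_B) − 90q_A.
∂π/∂q_A = 244 − 8q_A − 2q_B = 0 ⇒ q_A = 30.5 − 0.25q_B.
Similarly q_B = 29.375 − 0.25q_A.
Plugging q_B into A's best response: q_A = 30.5 − 0.25(29.375 − 0.25q_A) ⇒ 0.9375q_A = 741/32, so q_A = 24.7.
Then q_B = 29.375 − 0.25·24.7 = 23.2.
P_A = 334 − 4·24.7 − 2·23.2 = 188.8.

188.8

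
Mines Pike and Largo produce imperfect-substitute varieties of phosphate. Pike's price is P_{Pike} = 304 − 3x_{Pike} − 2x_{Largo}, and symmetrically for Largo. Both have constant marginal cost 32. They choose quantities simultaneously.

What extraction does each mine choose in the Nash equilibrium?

34

Mine Pike's profit: π = x_{Pike}(304 − 3x_{Pike} − 2x_{Largo}) − 32x_{Pike}.
∂π/∂x_{Pike} = 272 − 6x_{Pike} − 2x_{Largo} = 0 ⇒ x_{Pike} = 136/3 − (1/3)x_{Largo}.
By symmetry x_{Largo} = x_{Pike}; substituting into the reaction function, (4/3)x_{Pike} = 136/3 and x_{Pike} = 34.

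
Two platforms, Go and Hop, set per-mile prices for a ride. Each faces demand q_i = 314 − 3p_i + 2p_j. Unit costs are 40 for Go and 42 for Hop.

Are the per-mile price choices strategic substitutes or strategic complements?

strategic complements

Go's profit: π = (p_{Go} − 40)(314 − 3p_{Go} + 2p_{Hop}).
∂π/∂p_{Go} = 434 − 6p_{Go} + 2p_{Hop} = 0 ⇒ p_{Go} = 217/3 + (1/3)p_{Hop}.
The best-response slope dp_{Go}/dp_{Hop} = 1/3 > 0: the reaction function is upward-sloping, so the choices are strategic complements.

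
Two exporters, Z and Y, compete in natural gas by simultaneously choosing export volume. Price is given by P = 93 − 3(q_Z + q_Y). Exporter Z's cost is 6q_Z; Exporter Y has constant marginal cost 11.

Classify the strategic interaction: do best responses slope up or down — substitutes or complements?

Exporter Z's profit: π = q_Z(93 − 3(q_Z + q_Y)) − 6q_Z.
∂π/∂q_Z = 87 − 6q_Z − 3q_Y = 0, so q_Z = 14.5 − 0.5q_Y.
The best-response slope dq_Z/dq_Y = −0.5 < 0: the reaction function is downward-sloping, so the choices are strategic substitutes.

strategic substitutes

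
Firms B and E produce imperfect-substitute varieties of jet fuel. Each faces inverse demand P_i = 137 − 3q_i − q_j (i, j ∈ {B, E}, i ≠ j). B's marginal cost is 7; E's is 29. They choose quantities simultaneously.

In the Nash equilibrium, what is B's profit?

1105.92

Firm B's profit: π = q_B(137 − 3q_B − q_E) − 7q_B.
∂π/∂q_B = 130 − 6q_B − q_E = 0 ⇒ q_B = 65/3 − (1/6)q_E.
Similarly q_E = 18 − (1/6)q_B.
Solving the two reaction functions simultaneously: (1 − (−1/6)(−1/6))q_B = 65/3 − (1/6)·18, so (35/36)q_B = 56/3 and q_B = 19.2.
Then q_E = 18 − (1/6)·19.2 = 14.8.
P_B = 137 − 3·19.2 − 14.8 = 64.6.
Profit = (64.6 − 7)·19.2 = 1105.92.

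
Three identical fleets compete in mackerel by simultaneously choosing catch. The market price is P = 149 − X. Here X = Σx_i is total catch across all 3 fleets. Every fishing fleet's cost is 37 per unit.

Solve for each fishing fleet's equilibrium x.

28

A representative fishing fleet's profit is π_i = x_i(149 − X) − 37x_i, with X = x_i + Σ_{j≠i} x_j.
First-order condition: 112 − 2x_i − Σ_{j≠i} x_j = 0.
Imposing symmetry (x_j = x for all j) turns Σ_{j≠i} x_j into 2x, so 112 = 4x and x = 28.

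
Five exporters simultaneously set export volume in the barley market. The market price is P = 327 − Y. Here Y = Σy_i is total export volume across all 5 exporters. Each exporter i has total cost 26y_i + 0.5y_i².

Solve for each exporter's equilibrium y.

43

A representative exporter's profit is π_i = y_i(327 − Y) − 26y_i − 0.5y_i², with Y = y_i + Σ_{j≠i} y_j.
First-order condition: 301 − 3y_i − Σ_{j≠i} y_j = 0.
With identical exporters, set every y_j = y: then 301 − 3y − 4y = 0, i.e. y = 301/7 = 43.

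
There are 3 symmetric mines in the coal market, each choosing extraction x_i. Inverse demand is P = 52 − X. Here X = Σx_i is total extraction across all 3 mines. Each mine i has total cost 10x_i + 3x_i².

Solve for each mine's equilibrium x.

A representative mine's profit is π_i = x_i(52 − X) − 10x_i − 3x_i², with X = x_i + Σ_{j≠i} x_j.
First-order condition: 42 − 8x_i − Σ_{j≠i} x_j = 0.
In a symmetric equilibrium every mine chooses the same x, so Σ_{j≠i} x_j = 2x. The condition becomes 42 − 10x = 0, giving x = 42/10 = 4.2.

4.2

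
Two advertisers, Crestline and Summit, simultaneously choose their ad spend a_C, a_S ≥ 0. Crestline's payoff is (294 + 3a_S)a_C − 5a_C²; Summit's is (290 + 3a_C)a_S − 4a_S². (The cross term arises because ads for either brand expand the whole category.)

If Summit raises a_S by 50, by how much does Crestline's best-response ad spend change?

Expanding Crestline's payoff: 294a_C + 3a_Sa_C − 5a_C².
∂π/∂a_C = 294 + 3a_S − 10a_C = 0, so a_C = 29.4 + 0.3a_S.
The reaction-function slope is 0.3, so a 50-unit rise in a_S moves a_C by 0.3 × 50 = 15. Crestline's best response rises — the actions are strategic complements.

15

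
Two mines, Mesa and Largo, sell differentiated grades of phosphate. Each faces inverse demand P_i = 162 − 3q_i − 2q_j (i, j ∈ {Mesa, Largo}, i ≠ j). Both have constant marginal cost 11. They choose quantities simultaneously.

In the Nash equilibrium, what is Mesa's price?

Mine Mesa's profit: π = q_{Mesa}(162 − 3q_{Mesa} − 2q_{Largo}) − 11q_{Mesa}.
∂π/∂q_{Mesa} = 151 − 6q_{Mesa} − 2q_{Largo} = 0 ⇒ q_{Mesa} = 151/6 − (1/3)q_{Largo}.
By symmetry q_{Largo} = q_{Mesa}; substituting into the reaction function, (4/3)q_{Mesa} = 151/6 and q_{Mesa} = 18.875.
P_{Mesa} = 162 − 3·18.875 − 2·18.875 = 67.625.

67.625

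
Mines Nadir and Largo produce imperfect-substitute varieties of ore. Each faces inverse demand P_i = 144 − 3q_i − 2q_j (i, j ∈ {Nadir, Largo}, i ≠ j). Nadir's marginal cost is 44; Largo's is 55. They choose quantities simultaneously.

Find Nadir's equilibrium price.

Mine Nadir's profit: π = q_{Nadir}(144 − 3q_{Nadir} − 2q_{Largo}) − 44q_{Nadir}.
∂π/∂q_{Nadir} = 100 − 6q_{Nadir} − 2q_{Largo} = 0 ⇒ q_{Nadir} = 50/3 − (1/3)q_{Largo}.
Similarly q_{Largo} = 89/6 − (1/3)q_{Nadir}.
Solving the two reaction functions simultaneously: (1 − (−1/3)(−1/3))q_{Nadir} = 50/3 − (1/3)·(89/6), so (8/9)q_{Nadir} = 211/18 and q_{Nadir} = 13.1875.
Then q_{Largo} = 89/6 − (1/3)·13.1875 = 10.4375.
P_{Nadir} = 144 − 3·13.1875 − 2·10.4375 = 83.5625.

83.5625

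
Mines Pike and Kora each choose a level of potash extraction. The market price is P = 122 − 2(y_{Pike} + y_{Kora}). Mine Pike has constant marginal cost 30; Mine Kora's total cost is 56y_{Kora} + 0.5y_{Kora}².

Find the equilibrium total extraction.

Mine Pike's profit: π = y_{Pike}(122 − 2(y_{Pike} + y_{Kora})) − 30y_{Pike}.
∂π/∂y_{Pike} = 92 − 4y_{Pike} − 2y_{Kora} = 0, so y_{Pike} = 23 − 0.5y_{Kora}.
For Kora: ∂π/∂y_{Kora} = 66 − 5y_{Kora} − 2y_{Pike} = 0 ⇒ y_{Kora} = 13.2 − 0.4y_{Pike}.
Plugging y_{Kora} into Pike's best response: y_{Pike} = 23 − 0.5(13.2 − 0.4y_{Pike}) ⇒ 0.8y_{Pike} = 16.4, so y_{Pike} = 20.5.
Then y_{Kora} = 13.2 − 0.4·20.5 = 5.
Total extraction: 20.5 + 5 = 25.5.

25.5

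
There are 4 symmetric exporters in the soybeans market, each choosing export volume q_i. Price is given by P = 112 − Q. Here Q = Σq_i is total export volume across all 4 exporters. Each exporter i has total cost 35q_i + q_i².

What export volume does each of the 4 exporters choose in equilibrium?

11

A representative exporter's profit is π_i = q_i(112 − Q) − 35q_i − q_i², with Q = q_i + Σ_{j≠i} q_j.
First-order condition: 77 − 4q_i − Σ_{j≠i} q_j = 0.
In a symmetric equilibrium every exporter chooses the same q, so Σ_{j≠i} q_j = 3q. The condition becomes 77 − 7q = 0, giving q = 77/7 = 11.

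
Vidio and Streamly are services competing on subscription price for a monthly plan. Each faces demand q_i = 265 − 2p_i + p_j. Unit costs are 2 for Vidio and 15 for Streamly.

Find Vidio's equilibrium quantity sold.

Vidio's profit: π = (p_{Vidio} − 2)(265 − 2p_{Vidio} + p_{Streamly}).
∂π/∂p_{Vidio} = 269 − 4p_{Vidio} + p_{Streamly} = 0 ⇒ p_{Vidio} = 67.25 + 0.25p_{Streamly}.
Similarly p_{Streamly} = 73.75 + 0.25p_{Vidio}.
Substituting the second reaction function into the first: p_{Vidio} = 67.25 + 0.25(73.75 + 0.25p_{Vidio}), which gives 0.9375p_{Vidio} = 85.6875 ⇒ p_{Vidio} = 91.4.
Then p_{Streamly} = 73.75 + 0.25·91.4 = 96.6.
q_{Vidio} = 265 − 2·91.4 + 96.6 = 178.8.

178.8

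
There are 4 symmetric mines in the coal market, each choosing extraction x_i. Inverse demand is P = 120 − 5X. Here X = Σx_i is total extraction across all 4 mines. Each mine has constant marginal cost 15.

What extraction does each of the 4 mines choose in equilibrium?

A representative mine's profit is π_i = x_i(120 − 5X) − 15x_i, with X = x_i + Σ_{j≠i} x_j.
First-order condition: 105 − 10x_i − 5Σ_{j≠i} x_j = 0.
In a symmetric equilibrium every mine chooses the same x, so Σ_{j≠i} x_j = 3x. The condition becomes 105 − 25x = 0, giving x = 105/25 = 4.2.

4.2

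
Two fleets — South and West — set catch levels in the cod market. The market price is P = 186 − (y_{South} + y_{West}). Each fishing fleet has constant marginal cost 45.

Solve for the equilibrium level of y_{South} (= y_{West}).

Fishing fleet South's profit: π = y_{South}(186 − (y_{South} + y_{West})) − 45y_{South}.
∂π/∂y_{South} = 141 − 2y_{South} − y_{West} = 0, so y_{South} = 70.5 − 0.5y_{West}.
By symmetry y_{West} = y_{South}; substituting into the reaction function, 1.5y_{South} = 70.5 and y_{South} = 47.

47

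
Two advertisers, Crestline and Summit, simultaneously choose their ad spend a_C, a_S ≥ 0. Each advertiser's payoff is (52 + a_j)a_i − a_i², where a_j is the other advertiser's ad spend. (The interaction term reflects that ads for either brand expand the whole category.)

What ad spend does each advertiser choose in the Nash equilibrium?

Crestline's payoff is (52 + a_S)a_C − a_C².
∂π/∂a_C = 52 + a_S − 2a_C = 0, so a_C = 26 + 0.5a_S.
Setting a_C = a_S in the reaction function: a_C = 26 + 0.5a_C, so a_C = 26 / 0.5 = 52.

52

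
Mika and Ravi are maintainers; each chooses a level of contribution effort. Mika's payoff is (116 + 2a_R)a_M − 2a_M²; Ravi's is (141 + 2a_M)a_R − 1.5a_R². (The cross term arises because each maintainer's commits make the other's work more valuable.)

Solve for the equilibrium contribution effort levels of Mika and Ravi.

Expanding Mika's payoff: 116a_M + 2a_Ra_M − 2a_M².
∂π/∂a_M = 116 + 2a_R − 4a_M = 0, so a_M = 29 + 0.5a_R.
Likewise for Ravi: a_R = 47 + (2/3)a_M.
Substituting the second reaction function into the first: a_M = 29 + 0.5(47 + (2/3)a_M), which gives (2/3)a_M = 52.5 ⇒ a_M = 78.75.
Then a_R = 47 + (2/3)·78.75 = 99.5.

78.75, 99.5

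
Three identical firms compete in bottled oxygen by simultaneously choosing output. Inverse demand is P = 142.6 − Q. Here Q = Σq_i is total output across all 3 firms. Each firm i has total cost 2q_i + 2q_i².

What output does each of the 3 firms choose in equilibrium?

17.575

A representative firm's profit is π_i = q_i(142.6 − Q) − 2q_i − 2q_i², with Q = q_i + Σ_{j≠i} q_j.
First-order condition: 140.6 − 6q_i − Σ_{j≠i} q_j = 0.
In a symmetric equilibrium every firm chooses the same q, so Σ_{j≠i} q_j = 2q. The condition becomes 140.6 − 8q = 0, giving q = 140.6/8 = 17.575.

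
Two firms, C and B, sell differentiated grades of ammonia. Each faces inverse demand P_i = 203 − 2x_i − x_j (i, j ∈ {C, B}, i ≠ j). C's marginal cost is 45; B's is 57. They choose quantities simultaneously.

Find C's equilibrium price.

Firm C's profit: π = x_C(203 − 2x_C − x_B) − 45x_C.
∂π/∂x_C = 158 − 4x_C − x_B = 0 ⇒ x_C = 39.5 − 0.25x_B.
Similarly x_B = 36.5 − 0.25x_C.
Solving the two reaction functions simultaneously: (1 − (−0.25)(−0.25))x_C = 39.5 − 0.25·36.5, so 0.9375x_C = 30.375 and x_C = 32.4.
Then x_B = 36.5 − 0.25·32.4 = 28.4.
P_C = 203 − 2·32.4 − 28.4 = 109.8.

109.8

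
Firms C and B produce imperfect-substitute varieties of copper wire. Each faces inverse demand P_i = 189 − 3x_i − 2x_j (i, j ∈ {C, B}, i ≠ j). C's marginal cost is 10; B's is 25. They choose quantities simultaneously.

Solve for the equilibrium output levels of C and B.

Firm C's profit: π = x_C(189 − 3x_C − 2x_B) − 10x_C.
∂π/∂x_C = 179 − 6x_C − 2x_B = 0 ⇒ x_C = 179/6 − (1/3)x_B.
Similarly x_B = 82/3 − (1/3)x_C.
Substituting the second reaction function into the first: x_C = 179/6 − (1/3)(82/3 − (1/3)x_C), which gives (8/9)x_C = 373/18 ⇒ x_C = 23.3125.
Then x_B = 82/3 − (1/3)·23.3125 = 19.5625.

23.3125, 19.5625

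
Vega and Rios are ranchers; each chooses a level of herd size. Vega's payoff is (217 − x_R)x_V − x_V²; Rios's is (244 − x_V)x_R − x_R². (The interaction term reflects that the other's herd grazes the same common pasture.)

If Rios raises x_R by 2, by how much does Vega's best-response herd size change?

-1

Expanding Vega's payoff: 217x_V − x_Rx_V − x_V².
∂π/∂x_V = 217 − x_R − 2x_V = 0, so x_V = 108.5 − 0.5x_R.
The reaction-function slope is −0.5, so a 2-unit rise in x_R moves x_V by −0.5 × 2 = −1. Vega's best response falls — the actions are strategic substitutes.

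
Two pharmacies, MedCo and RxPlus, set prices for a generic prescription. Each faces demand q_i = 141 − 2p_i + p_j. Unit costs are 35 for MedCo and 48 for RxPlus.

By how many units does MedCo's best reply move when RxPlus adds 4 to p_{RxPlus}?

1

MedCo's profit: π = (p_{MedCo} − 35)(141 − 2p_{MedCo} + p_{RxPlus}).
∂π/∂p_{MedCo} = 211 − 4p_{MedCo} + p_{RxPlus} = 0 ⇒ p_{MedCo} = 52.75 + 0.25p_{RxPlus}.
The reaction-function slope is 0.25, so a 4-unit rise in p_{RxPlus} moves p_{MedCo} by 0.25 × 4 = 1. MedCo's best response rises — the actions are strategic complements.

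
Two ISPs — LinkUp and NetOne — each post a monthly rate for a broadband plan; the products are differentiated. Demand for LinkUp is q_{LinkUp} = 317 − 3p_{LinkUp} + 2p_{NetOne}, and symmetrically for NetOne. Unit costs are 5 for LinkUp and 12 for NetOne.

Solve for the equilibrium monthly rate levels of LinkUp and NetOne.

LinkUp's profit: π = (p_{LinkUp} − 5)(317 − 3p_{LinkUp} + 2p_{NetOne}).
∂π/∂p_{LinkUp} = 332 − 6p_{LinkUp} + 2p_{NetOne} = 0 ⇒ p_{LinkUp} = 166/3 + (1/3)p_{NetOne}.
Similarly p_{NetOne} = 353/6 + (1/3)p_{LinkUp}.
Plugging p_{NetOne} into LinkUp's best response: p_{LinkUp} = 166/3 + (1/3)(353/6 + (1/3)p_{LinkUp}) ⇒ (8/9)p_{LinkUp} = 1349/18, so p_{LinkUp} = 84.3125.
Then p_{NetOne} = 353/6 + (1/3)·84.3125 = 86.9375.

84.3125, 86.9375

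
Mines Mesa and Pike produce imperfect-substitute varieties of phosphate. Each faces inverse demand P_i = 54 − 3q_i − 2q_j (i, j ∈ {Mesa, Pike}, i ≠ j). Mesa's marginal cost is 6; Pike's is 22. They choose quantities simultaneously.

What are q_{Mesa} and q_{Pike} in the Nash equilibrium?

7, 3

Mine Mesa's profit: π = q_{Mesa}(54 − 3q_{Mesa} − 2q_{Pike}) − 6q_{Mesa}.
∂π/∂q_{Mesa} = 48 − 6q_{Mesa} − 2q_{Pike} = 0 ⇒ q_{Mesa} = 8 − (1/3)q_{Pike}.
Similarly q_{Pike} = 16/3 − (1/3)q_{Mesa}.
Substituting the second reaction function into the first: q_{Mesa} = 8 − (1/3)(16/3 − (1/3)q_{Mesa}), which gives (8/9)q_{Mesa} = 56/9 ⇒ q_{Mesa} = 7.
Then q_{Pike} = 16/3 − (1/3)·7 = 3.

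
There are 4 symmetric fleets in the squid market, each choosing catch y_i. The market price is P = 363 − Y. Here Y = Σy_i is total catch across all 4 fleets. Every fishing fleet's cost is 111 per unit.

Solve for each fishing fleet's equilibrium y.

50.4

A representative fishing fleet's profit is π_i = y_i(363 − Y) − 111y_i, with Y = y_i + Σ_{j≠i} y_j.
First-order condition: 252 − 2y_i − Σ_{j≠i} y_j = 0.
With identical fishing fleets, set every y_j = y: then 252 − 2y − 3y = 0, i.e. y = 252/5 = 50.4.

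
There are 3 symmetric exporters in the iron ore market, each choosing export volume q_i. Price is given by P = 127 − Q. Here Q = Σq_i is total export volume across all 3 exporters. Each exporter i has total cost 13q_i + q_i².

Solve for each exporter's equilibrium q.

19

A representative exporter's profit is π_i = q_i(127 − Q) − 13q_i − q_i², with Q = q_i + Σ_{j≠i} q_j.
First-order condition: 114 − 4q_i − Σ_{j≠i} q_j = 0.
In a symmetric equilibrium every exporter chooses the same q, so Σ_{j≠i} q_j = 2q. The condition becomes 114 − 6q = 0, giving q = 114/6 = 19.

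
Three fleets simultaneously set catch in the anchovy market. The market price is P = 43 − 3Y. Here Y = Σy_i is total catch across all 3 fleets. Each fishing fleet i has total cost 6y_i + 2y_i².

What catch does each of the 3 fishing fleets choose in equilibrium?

A representative fishing fleet's profit is π_i = y_i(43 − 3Y) − 6y_i − 2y_i², with Y = y_i + Σ_{j≠i} y_j.
First-order condition: 37 − 10y_i − 3Σ_{j≠i} y_j = 0.
With identical fishing fleets, set every y_j = y: then 37 − 10y − 6y = 0, i.e. y = 37/16 = 2.3125.

2.3125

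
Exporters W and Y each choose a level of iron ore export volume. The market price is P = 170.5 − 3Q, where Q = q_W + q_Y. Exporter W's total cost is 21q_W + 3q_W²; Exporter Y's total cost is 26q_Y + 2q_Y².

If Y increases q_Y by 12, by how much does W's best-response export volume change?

-3

Exporter W's profit: π = q_W(170.5 − 3(q_W + q_Y)) − 21q_W − 3q_W².
∂π/∂q_W = 149.5 − 12q_W − 3q_Y = 0, so q_W = 299/24 − 0.25q_Y.
The reaction-function slope is −0.25, so a 12-unit rise in q_Y moves q_W by −0.25 × 12 = −3. W's best response falls — the actions are strategic substitutes.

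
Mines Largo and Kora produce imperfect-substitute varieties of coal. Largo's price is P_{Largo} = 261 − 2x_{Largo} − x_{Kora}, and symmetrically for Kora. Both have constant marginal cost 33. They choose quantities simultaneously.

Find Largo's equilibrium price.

Mine Largo's profit: π = x_{Largo}(261 − 2x_{Largo} − x_{Kora}) − 33x_{Largo}.
∂π/∂x_{Largo} = 228 − 4x_{Largo} − x_{Kora} = 0 ⇒ x_{Largo} = 57 − 0.25x_{Kora}.
By symmetry x_{Kora} = x_{Largo}; substituting into the reaction function, 1.25x_{Largo} = 57 and x_{Largo} = 45.6.
P_{Largo} = 261 − 2·45.6 − 45.6 = 124.2.

124.2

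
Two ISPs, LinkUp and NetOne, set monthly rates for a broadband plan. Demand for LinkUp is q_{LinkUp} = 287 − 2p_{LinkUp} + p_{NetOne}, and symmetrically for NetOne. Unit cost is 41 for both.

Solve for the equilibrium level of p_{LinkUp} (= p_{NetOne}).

123

LinkUp's profit: π = (p_{LinkUp} − 41)(287 − 2p_{LinkUp} + p_{NetOne}).
∂π/∂p_{LinkUp} = 369 − 4p_{LinkUp} + p_{NetOne} = 0 ⇒ p_{LinkUp} = 92.25 + 0.25p_{NetOne}.
The game is symmetric, so in equilibrium p_{NetOne} = p_{LinkUp}: the reaction function gives 0.75p_{LinkUp} = 92.25, hence p_{LinkUp} = 123.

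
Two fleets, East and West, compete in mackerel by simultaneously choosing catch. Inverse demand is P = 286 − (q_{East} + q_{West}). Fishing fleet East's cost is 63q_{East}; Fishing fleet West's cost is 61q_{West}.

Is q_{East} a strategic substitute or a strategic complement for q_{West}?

strategic substitutes

Fishing fleet East's profit: π = q_{East}(286 − (q_{East} + q_{West})) − 63q_{East}.
∂π/∂q_{East} = 223 − 2q_{East} − q_{West} = 0, so q_{East} = 111.5 − 0.5q_{West}.
The best-response slope dq_{East}/dq_{West} = −0.5 < 0: the reaction function is downward-sloping, so the choices are strategic substitutes.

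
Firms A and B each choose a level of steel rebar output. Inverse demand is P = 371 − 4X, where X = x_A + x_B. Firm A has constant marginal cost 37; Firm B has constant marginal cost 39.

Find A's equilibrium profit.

3136

Firm A's profit: π = x_A(371 − 4(x_A + x_B)) − 37x_A.
∂π/∂x_A = 334 − 8x_A − 4x_B = 0, so x_A = 41.75 − 0.5x_B.
By the same steps for B: x_B = 41.5 − 0.5x_A.
Substituting the second reaction function into the first: x_A = 41.75 − 0.5(41.5 − 0.5x_A), which gives 0.75x_A = 21 ⇒ x_A = 28.
Then x_B = 41.5 − 0.5·28 = 27.5.
Price P = 371 − 4·55.5 = 149.
A's profit: (149 − 37)·28 = 3136.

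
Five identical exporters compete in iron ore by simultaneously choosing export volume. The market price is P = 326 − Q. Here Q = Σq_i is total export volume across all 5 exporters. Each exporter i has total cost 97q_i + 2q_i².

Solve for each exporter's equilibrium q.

A representative exporter's profit is π_i = q_i(326 − Q) − 97q_i − 2q_i², with Q = q_i + Σ_{j≠i} q_j.
First-order condition: 229 − 6q_i − Σ_{j≠i} q_j = 0.
Imposing symmetry (q_j = q for all j) turns Σ_{j≠i} q_j into 4q, so 229 = 10q and q = 22.9.

22.9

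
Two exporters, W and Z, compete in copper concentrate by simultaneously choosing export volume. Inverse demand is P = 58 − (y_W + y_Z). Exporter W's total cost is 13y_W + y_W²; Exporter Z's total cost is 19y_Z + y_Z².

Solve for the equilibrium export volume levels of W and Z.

Exporter W's profit: π = y_W(58 − (y_W + y_Z)) − 13y_W − y_W².
∂π/∂y_W = 45 − 4y_W − y_Z = 0, so y_W = 11.25 − 0.25y_Z.
By the same steps for Z: y_Z = 9.75 − 0.25y_W.
Solving the two reaction functions simultaneously: (1 − (−0.25)(−0.25))y_W = 11.25 − 0.25·9.75, so 0.9375y_W = 8.8125 and y_W = 9.4.
Then y_Z = 9.75 − 0.25·9.4 = 7.4.

9.4, 7.4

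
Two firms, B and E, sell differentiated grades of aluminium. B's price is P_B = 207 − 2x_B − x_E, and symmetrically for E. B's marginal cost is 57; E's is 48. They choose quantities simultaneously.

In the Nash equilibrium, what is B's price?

115.8

Firm B's profit: π = x_B(207 − 2x_B − x_E) − 57x_B.
∂π/∂x_B = 150 − 4x_B − x_E = 0 ⇒ x_B = 37.5 − 0.25x_E.
Similarly x_E = 39.75 − 0.25x_B.
Solving the two reaction functions simultaneously: (1 − (−0.25)(−0.25))x_B = 37.5 − 0.25·39.75, so 0.9375x_B = 27.5625 and x_B = 29.4.
Then x_E = 39.75 − 0.25·29.4 = 32.4.
P_B = 207 − 2·29.4 − 32.4 = 115.8.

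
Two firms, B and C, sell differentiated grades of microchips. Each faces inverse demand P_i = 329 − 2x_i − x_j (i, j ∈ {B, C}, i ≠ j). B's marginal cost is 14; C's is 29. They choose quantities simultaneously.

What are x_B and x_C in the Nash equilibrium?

Firm B's profit: π = x_B(329 − 2x_B − x_C) − 14x_B.
∂π/∂x_B = 315 − 4x_B − x_C = 0 ⇒ x_B = 78.75 − 0.25x_C.
Similarly x_C = 75 − 0.25x_B.
Substituting the second reaction function into the first: x_B = 78.75 − 0.25(75 − 0.25x_B), which gives 0.9375x_B = 60 ⇒ x_B = 64.
Then x_C = 75 − 0.25·64 = 59.

64, 59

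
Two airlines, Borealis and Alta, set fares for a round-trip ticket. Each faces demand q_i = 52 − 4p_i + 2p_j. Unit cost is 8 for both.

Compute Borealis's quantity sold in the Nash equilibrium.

24

Borealis's profit: π = (p_{Borealis} − 8)(52 − 4p_{Borealis} + 2p_{Alta}).
∂π/∂p_{Borealis} = 84 − 8p_{Borealis} + 2p_{Alta} = 0 ⇒ p_{Borealis} = 10.5 + 0.25p_{Alta}.
Setting p_{Borealis} = p_{Alta} in the reaction function: p_{Borealis} = 10.5 + 0.25p_{Borealis}, so p_{Borealis} = 10.5 / 0.75 = 14.
q_{Borealis} = 52 − 4·14 + 2·14 = 24.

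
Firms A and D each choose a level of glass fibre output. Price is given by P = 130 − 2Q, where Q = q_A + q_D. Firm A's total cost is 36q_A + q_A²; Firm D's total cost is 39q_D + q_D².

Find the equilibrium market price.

83.75

Firm A's profit: π = q_A(130 − 2(q_A + q_D)) − 36q_A − q_A².
∂π/∂q_A = 94 − 6q_A − 2q_D = 0, so q_A = 47/3 − (1/3)q_D.
By the same steps for D: q_D = 91/6 − (1/3)q_A.
Solving the two reaction functions simultaneously: (1 − (−1/3)(−1/3))q_A = 47/3 − (1/3)·(91/6), so (8/9)q_A = 191/18 and q_A = 11.9375.
Then q_D = 91/6 − (1/3)·11.9375 = 11.1875.
Equilibrium price: P = 130 − 2·23.125 = 83.75.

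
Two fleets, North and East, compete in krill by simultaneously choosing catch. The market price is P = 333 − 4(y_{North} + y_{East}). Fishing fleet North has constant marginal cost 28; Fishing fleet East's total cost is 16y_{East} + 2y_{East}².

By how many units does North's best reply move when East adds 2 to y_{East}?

Fishing fleet North's profit: π = y_{North}(333 − 4(y_{North} + y_{East})) − 28y_{North}.
∂π/∂y_{North} = 305 − 8y_{North} − 4y_{East} = 0, so y_{North} = 38.125 − 0.5y_{East}.
The reaction-function slope is −0.5, so a 2-unit rise in y_{East} moves y_{North} by −0.5 × 2 = −1. North's best response falls — the actions are strategic substitutes.

-1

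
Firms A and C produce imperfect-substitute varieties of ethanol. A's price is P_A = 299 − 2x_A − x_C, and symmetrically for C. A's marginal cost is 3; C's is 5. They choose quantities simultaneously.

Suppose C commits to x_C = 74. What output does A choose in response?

55.5

Firm A's profit: π = x_A(299 − 2x_A − x_C) − 3x_A.
∂π/∂x_A = 296 − 4x_A − x_C = 0 ⇒ x_A = 74 − 0.25x_C.
At x_C = 74: x_A = 74 − 0.25·74 = 55.5.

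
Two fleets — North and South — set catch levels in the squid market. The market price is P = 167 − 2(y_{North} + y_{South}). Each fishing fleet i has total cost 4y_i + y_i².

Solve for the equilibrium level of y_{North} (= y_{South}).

20.375

Fishing fleet North's profit: π = y_{North}(167 − 2(y_{North} + y_{South})) − 4y_{North} − y_{North}².
∂π/∂y_{North} = 163 − 6y_{North} − 2y_{South} = 0, so y_{North} = 163/6 − (1/3)y_{South}.
By symmetry y_{South} = y_{North}; substituting into the reaction function, (4/3)y_{North} = 163/6 and y_{North} = 20.375.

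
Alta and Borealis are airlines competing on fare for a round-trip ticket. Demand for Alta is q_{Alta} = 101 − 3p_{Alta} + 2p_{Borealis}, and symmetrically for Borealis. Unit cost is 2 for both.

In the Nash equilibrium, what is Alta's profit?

1837.6875

Alta's profit: π = (p_{Alta} − 2)(101 − 3p_{Alta} + 2p_{Borealis}).
∂π/∂p_{Alta} = 107 − 6p_{Alta} + 2p_{Borealis} = 0 ⇒ p_{Alta} = 107/6 + (1/3)p_{Borealis}.
By symmetry p_{Borealis} = p_{Alta}; substituting into the reaction function, (2/3)p_{Alta} = 107/6 and p_{Alta} = 26.75.
q_{Alta} = 101 − 3·26.75 + 2·26.75 = 74.25.
Profit = (26.75 − 2)·74.25 = 1837.6875.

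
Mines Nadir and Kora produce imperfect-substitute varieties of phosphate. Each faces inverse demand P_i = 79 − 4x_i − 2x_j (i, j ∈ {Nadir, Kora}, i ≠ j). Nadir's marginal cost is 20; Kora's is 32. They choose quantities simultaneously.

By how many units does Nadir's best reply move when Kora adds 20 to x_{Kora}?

Mine Nadir's profit: π = x_{Nadir}(79 − 4x_{Nadir} − 2x_{Kora}) − 20x_{Nadir}.
∂π/∂x_{Nadir} = 59 − 8x_{Nadir} − 2x_{Kora} = 0 ⇒ x_{Nadir} = 7.375 − 0.25x_{Kora}.
The reaction-function slope is −0.25, so a 20-unit rise in x_{Kora} moves x_{Nadir} by −0.25 × 20 = −5. Nadir's best response falls — the actions are strategic substitutes.

-5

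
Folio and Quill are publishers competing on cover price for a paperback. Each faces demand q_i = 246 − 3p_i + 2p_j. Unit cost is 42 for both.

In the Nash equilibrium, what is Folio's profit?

Folio's profit: π = (p_{Folio} − 42)(246 − 3p_{Folio} + 2p_{Quill}).
∂π/∂p_{Folio} = 372 − 6p_{Folio} + 2p_{Quill} = 0 ⇒ p_{Folio} = 62 + (1/3)p_{Quill}.
Setting p_{Folio} = p_{Quill} in the reaction function: p_{Folio} = 62 + (1/3)p_{Folio}, so p_{Folio} = 62 / (2/3) = 93.
q_{Folio} = 246 − 3·93 + 2·93 = 153.
Profit = (93 − 42)·153 = 7803.

7803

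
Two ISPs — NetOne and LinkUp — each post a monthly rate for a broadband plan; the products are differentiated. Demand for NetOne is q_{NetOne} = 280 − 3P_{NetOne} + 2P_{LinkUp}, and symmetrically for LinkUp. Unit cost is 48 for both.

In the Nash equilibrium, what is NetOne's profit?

NetOne's profit: π = (P_{NetOne} − 48)(280 − 3P_{NetOne} + 2P_{LinkUp}).
∂π/∂P_{NetOne} = 424 − 6P_{NetOne} + 2P_{LinkUp} = 0 ⇒ P_{NetOne} = 212/3 + (1/3)P_{LinkUp}.
The game is symmetric, so in equilibrium P_{LinkUp} = P_{NetOne}: the reaction function gives (2/3)P_{NetOne} = 212/3, hence P_{NetOne} = 106.
q_{NetOne} = 280 − 3·106 + 2·106 = 174.
Profit = (106 − 48)·174 = 10092.

10092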